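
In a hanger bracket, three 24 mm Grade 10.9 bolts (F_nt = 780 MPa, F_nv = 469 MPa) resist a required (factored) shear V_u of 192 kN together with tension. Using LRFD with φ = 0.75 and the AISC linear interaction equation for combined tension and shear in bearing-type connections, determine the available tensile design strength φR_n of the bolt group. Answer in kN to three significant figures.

A_b = π·24²/4 = 452.4 mm²; f_rv = 192 × 1000 / (3 × 452.4) = 141.5 MPa.
F'_nt = 1.3 F_nt − (F_nt / φF_nv) f_rv = 1.3·780 − (780/(0.75·469))·141.5 = 700.3 MPa, capped at F_nt → F'_nt = 700.3 MPa.
R_n = F'_nt · A_b · n = 700.3 × 452.4 × 3 / 1000 = 950.4 kN.
Design strength φR_n = 0.75 × 950.4 = 713 kN.

713 kN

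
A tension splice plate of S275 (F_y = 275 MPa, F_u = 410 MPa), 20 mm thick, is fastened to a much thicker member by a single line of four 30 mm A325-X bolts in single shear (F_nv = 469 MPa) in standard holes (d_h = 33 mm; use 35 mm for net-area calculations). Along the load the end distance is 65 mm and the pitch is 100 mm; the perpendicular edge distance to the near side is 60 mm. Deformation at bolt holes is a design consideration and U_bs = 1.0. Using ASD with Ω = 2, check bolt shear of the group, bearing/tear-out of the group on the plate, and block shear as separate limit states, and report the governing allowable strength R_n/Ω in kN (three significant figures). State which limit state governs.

663 kN (bolt shear governs)

Bolt shear: A_b = π·30²/4 = 706.9 mm²; R_n = 469 × 706.9 × 4 × 1 / 1000 = 1326 kN → 1326 / 2 = 663 kN.
Bearing: edge l_c = 48.5, r_n = 477.2 kN; interior l_c = 67, r_n = 590.4 kN; R_n = 477.2 + 3·590.4 = 2248 kN → 1120 kN.
Block shear: A_gv = 7300, A_nv = 4850, A_nt = 850 mm²; R_n = min(0.6F_uA_nv, 0.6F_yA_gv) + U_bs·F_u·A_nt = 1542 kN → 771 kN.
Bolt shear governs: 663 kN.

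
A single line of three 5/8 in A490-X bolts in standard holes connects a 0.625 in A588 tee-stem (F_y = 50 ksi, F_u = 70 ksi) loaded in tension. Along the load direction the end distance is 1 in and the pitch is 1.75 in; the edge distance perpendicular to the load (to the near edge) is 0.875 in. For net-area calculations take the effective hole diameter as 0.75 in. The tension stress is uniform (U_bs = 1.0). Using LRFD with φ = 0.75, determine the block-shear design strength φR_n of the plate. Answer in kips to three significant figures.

Shear plane L_v = 1 + 2·1.75 = 4.5 in; A_gv = 4.5 × 0.625 = 2.812 in².
A_nv = (4.5 − 2.5·0.75) × 0.625 = 1.641 in².
A_nt = (0.875 − 0.5·0.75) × 0.625 = 0.3125 in².
0.6 F_u A_nv = 68.91 kips; 0.6 F_y A_gv = 84.38 kips → shear rupture governs the shear term.
R_n = 68.91 + 1.0 × 70 × 0.3125 = 90.78 kips.
Design strength φR_n = 0.75 × 90.78 = 68.1 kips.

68.1 kips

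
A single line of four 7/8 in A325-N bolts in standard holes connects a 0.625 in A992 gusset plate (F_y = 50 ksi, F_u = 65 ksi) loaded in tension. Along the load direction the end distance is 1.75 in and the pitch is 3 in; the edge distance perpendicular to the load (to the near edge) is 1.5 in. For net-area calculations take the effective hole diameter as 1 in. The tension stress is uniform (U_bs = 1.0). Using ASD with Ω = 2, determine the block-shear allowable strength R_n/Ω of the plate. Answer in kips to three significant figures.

Shear plane L_v = 1.75 + 3·3 = 10.75 in; A_gv = 10.75 × 0.625 = 6.719 in².
A_nv = (10.75 − 3.5·1) × 0.625 = 4.531 in².
A_nt = (1.5 − 0.5·1) × 0.625 = 0.625 in².
0.6 F_u A_nv = 176.7 kips; 0.6 F_y A_gv = 201.6 kips → shear rupture governs the shear term.
R_n = 176.7 + 1.0 × 65 × 0.625 = 217.3 kips.
Allowable strength R_n/Ω = 217.3 / 2 = 109 kips.

109 kips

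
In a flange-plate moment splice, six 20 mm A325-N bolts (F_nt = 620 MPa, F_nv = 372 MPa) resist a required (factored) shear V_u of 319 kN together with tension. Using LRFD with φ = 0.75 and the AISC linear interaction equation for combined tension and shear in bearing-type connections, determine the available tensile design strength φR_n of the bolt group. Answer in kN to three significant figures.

608 kN

A_b = π·20²/4 = 314.2 mm²; f_rv = 319 × 1000 / (6 × 314.2) = 169.2 MPa.
F'_nt = 1.3 F_nt − (F_nt / φF_nv) f_rv = 1.3·620 − (620/(0.75·372))·169.2 = 429.9 MPa, capped at F_nt → F'_nt = 429.9 MPa.
R_n = F'_nt · A_b · n = 429.9 × 314.2 × 6 / 1000 = 810.4 kN.
Design strength φR_n = 0.75 × 810.4 = 608 kN.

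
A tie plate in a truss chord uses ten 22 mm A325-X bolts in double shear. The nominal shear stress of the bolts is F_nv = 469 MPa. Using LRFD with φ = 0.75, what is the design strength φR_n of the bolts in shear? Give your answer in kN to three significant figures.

A_b = π × 22² / 4 = 380.1 mm².
R_n = F_nv · A_b · n · n_s = 469 × 380.1 × 10 × 2 / 1000 = 3566 kN.
Design strength φR_n = 0.75 × 3566 = 2670 kN.

2670 kN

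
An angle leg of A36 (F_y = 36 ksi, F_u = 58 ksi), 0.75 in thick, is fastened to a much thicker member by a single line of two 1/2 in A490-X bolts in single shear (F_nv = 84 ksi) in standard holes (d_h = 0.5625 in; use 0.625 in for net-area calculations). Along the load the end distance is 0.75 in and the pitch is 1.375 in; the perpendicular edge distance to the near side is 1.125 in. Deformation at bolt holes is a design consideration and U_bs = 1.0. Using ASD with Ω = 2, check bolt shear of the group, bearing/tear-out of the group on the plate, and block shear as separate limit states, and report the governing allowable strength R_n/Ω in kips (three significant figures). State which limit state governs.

16.5 kips (bolt shear governs)

Bolt shear: A_b = π·0.5²/4 = 0.1963 in²; R_n = 84 × 0.1963 × 2 × 1 = 32.99 kips → 32.99 / 2 = 16.5 kips.
Bearing: edge l_c = 0.4688, r_n = 24.47 kips; interior l_c = 0.8125, r_n = 42.41 kips; R_n = 24.47 + 1·42.41 = 66.88 kips → 33.4 kips.
Block shear: A_gv = 1.594, A_nv = 0.8906, A_nt = 0.6094 in²; R_n = min(0.6F_uA_nv, 0.6F_yA_gv) + U_bs·F_u·A_nt = 66.34 kips → 33.2 kips.
Bolt shear governs: 16.5 kips.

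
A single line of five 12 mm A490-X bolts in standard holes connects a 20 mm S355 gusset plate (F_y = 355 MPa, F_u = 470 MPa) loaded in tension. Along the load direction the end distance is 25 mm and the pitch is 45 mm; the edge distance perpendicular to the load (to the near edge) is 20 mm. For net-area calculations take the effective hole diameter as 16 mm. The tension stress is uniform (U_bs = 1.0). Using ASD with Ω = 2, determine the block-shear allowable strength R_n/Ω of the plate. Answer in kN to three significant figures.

Shear plane L_v = 25 + 4·45 = 205 mm; A_gv = 205 × 20 = 4100 mm².
A_nv = (205 − 4.5·16) × 20 = 2660 mm².
A_nt = (20 − 0.5·16) × 20 = 240 mm².
0.6 F_u A_nv = 750.1 kN; 0.6 F_y A_gv = 873.3 kN → shear rupture governs the shear term.
R_n = 750.1 + 1.0 × 470 × 240 / 1000 = 862.9 kN.
Allowable strength R_n/Ω = 862.9 / 2 = 431 kN.

431 kN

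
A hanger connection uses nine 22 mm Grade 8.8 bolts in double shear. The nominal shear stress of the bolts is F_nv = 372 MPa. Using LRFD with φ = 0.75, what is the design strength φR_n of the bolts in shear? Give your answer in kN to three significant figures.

1910 kN

A_b = π × 22² / 4 = 380.1 mm².
R_n = F_nv · A_b · n · n_s = 372 × 380.1 × 9 × 2 / 1000 = 2545 kN.
Design strength φR_n = 0.75 × 2545 = 1910 kN.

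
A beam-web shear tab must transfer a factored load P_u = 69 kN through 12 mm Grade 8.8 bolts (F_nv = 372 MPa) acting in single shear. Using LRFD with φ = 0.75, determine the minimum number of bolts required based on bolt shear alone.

3 bolts

A_b = π·12²/4 = 113.1 mm².
Per-bolt design strength φR_n = 0.75 × 372 × 113.1 × 1 / 1000 = 31.55 kN.
n ≥ 69 / 31.55 = 2.187 → use 3 bolts.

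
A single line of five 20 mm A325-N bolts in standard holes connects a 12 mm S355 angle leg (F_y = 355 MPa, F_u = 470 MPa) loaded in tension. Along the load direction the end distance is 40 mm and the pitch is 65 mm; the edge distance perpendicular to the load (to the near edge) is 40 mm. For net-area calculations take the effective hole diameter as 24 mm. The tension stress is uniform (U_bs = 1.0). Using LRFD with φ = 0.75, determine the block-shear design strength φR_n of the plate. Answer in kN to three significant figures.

606 kN

Shear plane L_v = 40 + 4·65 = 300 mm; A_gv = 300 × 12 = 3600 mm².
A_nv = (300 − 4.5·24) × 12 = 2304 mm².
A_nt = (40 − 0.5·24) × 12 = 336 mm².
0.6 F_u A_nv = 649.7 kN; 0.6 F_y A_gv = 766.8 kN → shear rupture governs the shear term.
R_n = 649.7 + 1.0 × 470 × 336 / 1000 = 807.6 kN.
Design strength φR_n = 0.75 × 807.6 = 606 kN.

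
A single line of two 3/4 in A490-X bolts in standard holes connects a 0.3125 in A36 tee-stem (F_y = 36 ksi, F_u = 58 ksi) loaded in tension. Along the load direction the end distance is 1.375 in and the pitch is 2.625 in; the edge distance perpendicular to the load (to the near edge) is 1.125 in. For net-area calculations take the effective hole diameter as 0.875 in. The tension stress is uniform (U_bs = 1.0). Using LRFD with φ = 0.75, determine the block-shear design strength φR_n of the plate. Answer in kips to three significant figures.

Shear plane L_v = 1.375 + 1·2.625 = 4 in; A_gv = 4 × 0.3125 = 1.25 in².
A_nv = (4 − 1.5·0.875) × 0.3125 = 0.8398 in².
A_nt = (1.125 − 0.5·0.875) × 0.3125 = 0.2148 in².
0.6 F_u A_nv = 29.23 kips; 0.6 F_y A_gv = 27 kips → shear yielding governs the shear term.
R_n = 27 + 1.0 × 58 × 0.2148 = 39.46 kips.
Design strength φR_n = 0.75 × 39.46 = 29.6 kips.

29.6 kips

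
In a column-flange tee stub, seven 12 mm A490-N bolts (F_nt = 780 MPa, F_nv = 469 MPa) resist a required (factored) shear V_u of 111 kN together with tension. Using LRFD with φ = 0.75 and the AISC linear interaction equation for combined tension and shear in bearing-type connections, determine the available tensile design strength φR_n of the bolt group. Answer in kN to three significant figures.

417 kN

A_b = π·12²/4 = 113.1 mm²; f_rv = 111 × 1000 / (7 × 113.1) = 140.2 MPa.
F'_nt = 1.3 F_nt − (F_nt / φF_nv) f_rv = 1.3·780 − (780/(0.75·469))·140.2 = 703.1 MPa, capped at F_nt → F'_nt = 703.1 MPa.
R_n = F'_nt · A_b · n = 703.1 × 113.1 × 7 / 1000 = 556.6 kN.
Design strength φR_n = 0.75 × 556.6 = 417 kN.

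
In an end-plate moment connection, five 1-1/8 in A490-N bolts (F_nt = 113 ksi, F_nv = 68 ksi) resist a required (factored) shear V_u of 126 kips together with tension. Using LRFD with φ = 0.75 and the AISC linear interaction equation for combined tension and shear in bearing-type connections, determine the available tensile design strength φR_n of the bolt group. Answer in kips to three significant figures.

A_b = π·1.125²/4 = 0.994 in²; f_rv = 126 / (5 × 0.994) = 25.35 ksi.
F'_nt = 1.3 F_nt − (F_nt / φF_nv) f_rv = 1.3·113 − (113/(0.75·68))·25.35 = 90.73 ksi, capped at F_nt → F'_nt = 90.73 ksi.
R_n = F'_nt · A_b · n = 90.73 × 0.994 × 5 = 450.9 kips.
Design strength φR_n = 0.75 × 450.9 = 338 kips.

338 kips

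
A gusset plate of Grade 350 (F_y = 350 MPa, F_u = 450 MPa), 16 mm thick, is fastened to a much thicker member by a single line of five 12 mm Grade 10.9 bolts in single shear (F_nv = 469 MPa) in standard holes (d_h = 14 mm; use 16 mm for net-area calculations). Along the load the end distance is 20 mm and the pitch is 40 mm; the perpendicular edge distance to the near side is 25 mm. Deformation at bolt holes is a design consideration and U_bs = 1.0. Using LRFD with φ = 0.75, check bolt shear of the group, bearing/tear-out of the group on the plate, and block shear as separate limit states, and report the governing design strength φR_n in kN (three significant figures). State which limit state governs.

199 kN (bolt shear governs)

Bolt shear: A_b = π·12²/4 = 113.1 mm²; R_n = 469 × 113.1 × 5 × 1 / 1000 = 265.2 kN → 0.75 × 265.2 = 199 kN.
Bearing: edge l_c = 13, r_n = 112.3 kN; interior l_c = 26, r_n = 207.4 kN; R_n = 112.3 + 4·207.4 = 941.8 kN → 706 kN.
Block shear: A_gv = 2880, A_nv = 1728, A_nt = 272 mm²; R_n = min(0.6F_uA_nv, 0.6F_yA_gv) + U_bs·F_u·A_nt = 589 kN → 442 kN.
Bolt shear governs: 199 kN.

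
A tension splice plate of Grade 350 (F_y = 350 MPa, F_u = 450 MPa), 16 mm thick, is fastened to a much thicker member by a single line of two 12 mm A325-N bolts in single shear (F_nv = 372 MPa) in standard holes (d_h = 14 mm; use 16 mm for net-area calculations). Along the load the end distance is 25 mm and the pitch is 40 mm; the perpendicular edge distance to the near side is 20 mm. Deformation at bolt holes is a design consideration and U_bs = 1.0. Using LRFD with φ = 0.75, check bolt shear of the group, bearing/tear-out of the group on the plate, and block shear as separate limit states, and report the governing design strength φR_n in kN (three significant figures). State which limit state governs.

Bolt shear: A_b = π·12²/4 = 113.1 mm²; R_n = 372 × 113.1 × 2 × 1 / 1000 = 84.14 kN → 0.75 × 84.14 = 63.1 kN.
Bearing: edge l_c = 18, r_n = 155.5 kN; interior l_c = 26, r_n = 207.4 kN; R_n = 155.5 + 1·207.4 = 362.9 kN → 272 kN.
Block shear: A_gv = 1040, A_nv = 656, A_nt = 192 mm²; R_n = min(0.6F_uA_nv, 0.6F_yA_gv) + U_bs·F_u·A_nt = 263.5 kN → 198 kN.
Bolt shear governs: 63.1 kN.

63.1 kN (bolt shear governs)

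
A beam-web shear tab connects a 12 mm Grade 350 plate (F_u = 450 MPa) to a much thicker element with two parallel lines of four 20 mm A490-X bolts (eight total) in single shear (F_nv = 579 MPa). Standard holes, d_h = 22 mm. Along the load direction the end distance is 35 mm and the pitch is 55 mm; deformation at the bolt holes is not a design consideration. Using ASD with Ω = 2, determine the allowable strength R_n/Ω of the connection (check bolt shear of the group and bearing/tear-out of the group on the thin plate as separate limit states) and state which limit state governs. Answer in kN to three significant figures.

728 kN (bolt shear governs)

Bolt shear: A_b = π·20²/4 = 314.2 mm²; R_n = 579 × 314.2 × 8 × 1 / 1000 = 1455 kN → 1455 / 2 = 728 kN.
Bearing (1.5 l_c t F_u ≤ 3.0 d t F_u): upper limit = 3.0·20·12·450 / 1000 = 324 kN.
  Edge l_c = 35 − 22/2 = 24 → r_n = 194.4 kN; interior l_c = 55 − 22 = 33 → r_n = 267.3 kN.
  R_n,bearing = 2·194.4 + 6·267.3 = 1993 kN → 1993 / 2 = 996 kN.
Bolt shear governs: 728 kN.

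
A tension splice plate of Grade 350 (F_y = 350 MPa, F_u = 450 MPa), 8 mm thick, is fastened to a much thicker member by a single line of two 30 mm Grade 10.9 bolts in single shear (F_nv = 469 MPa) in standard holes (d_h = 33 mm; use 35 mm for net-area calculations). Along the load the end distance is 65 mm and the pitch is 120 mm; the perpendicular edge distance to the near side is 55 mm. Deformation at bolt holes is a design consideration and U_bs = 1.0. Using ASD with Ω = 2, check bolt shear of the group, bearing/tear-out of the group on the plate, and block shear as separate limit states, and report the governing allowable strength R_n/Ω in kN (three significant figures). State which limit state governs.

211 kN (block shear governs)

Bolt shear: A_b = π·30²/4 = 706.9 mm²; R_n = 469 × 706.9 × 2 × 1 / 1000 = 663 kN → 663 / 2 = 332 kN.
Bearing: edge l_c = 48.5, r_n = 209.5 kN; interior l_c = 87, r_n = 259.2 kN; R_n = 209.5 + 1·259.2 = 468.7 kN → 234 kN.
Block shear: A_gv = 1480, A_nv = 1060, A_nt = 300 mm²; R_n = min(0.6F_uA_nv, 0.6F_yA_gv) + U_bs·F_u·A_nt = 421.2 kN → 211 kN.
Block shear governs: 211 kN.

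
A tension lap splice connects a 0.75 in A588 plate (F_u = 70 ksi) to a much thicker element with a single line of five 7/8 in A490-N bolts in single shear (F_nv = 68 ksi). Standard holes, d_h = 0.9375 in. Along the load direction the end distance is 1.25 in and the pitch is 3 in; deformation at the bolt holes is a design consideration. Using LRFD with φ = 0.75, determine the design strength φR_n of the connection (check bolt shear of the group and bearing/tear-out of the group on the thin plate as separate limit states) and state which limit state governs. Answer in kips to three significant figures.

Bolt shear: A_b = π·0.875²/4 = 0.6013 in²; R_n = 68 × 0.6013 × 5 × 1 = 204.4 kips → 0.75 × 204.4 = 153 kips.
Bearing (1.2 l_c t F_u ≤ 2.4 d t F_u): upper limit = 2.4·0.875·0.75·70 = 110.3 kips.
  Edge l_c = 1.25 − 0.9375/2 = 0.7812 → r_n = 49.22 kips; interior l_c = 3 − 0.9375 = 2.062 → r_n = 110.3 kips.
  R_n,bearing = 1·49.22 + 4·110.3 = 490.2 kips → 0.75 × 490.2 = 368 kips.
Bolt shear governs: 153 kips.

153 kips (bolt shear governs)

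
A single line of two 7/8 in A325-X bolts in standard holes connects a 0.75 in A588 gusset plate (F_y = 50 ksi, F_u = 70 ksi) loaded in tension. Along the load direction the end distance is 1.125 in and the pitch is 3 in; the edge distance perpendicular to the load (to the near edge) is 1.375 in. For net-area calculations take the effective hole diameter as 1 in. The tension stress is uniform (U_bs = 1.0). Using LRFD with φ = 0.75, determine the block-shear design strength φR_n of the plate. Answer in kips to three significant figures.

Shear plane L_v = 1.125 + 1·3 = 4.125 in; A_gv = 4.125 × 0.75 = 3.094 in².
A_nv = (4.125 − 1.5·1) × 0.75 = 1.969 in².
A_nt = (1.375 − 0.5·1) × 0.75 = 0.6562 in².
0.6 F_u A_nv = 82.69 kips; 0.6 F_y A_gv = 92.81 kips → shear rupture governs the shear term.
R_n = 82.69 + 1.0 × 70 × 0.6562 = 128.6 kips.
Design strength φR_n = 0.75 × 128.6 = 96.5 kips.

96.5 kips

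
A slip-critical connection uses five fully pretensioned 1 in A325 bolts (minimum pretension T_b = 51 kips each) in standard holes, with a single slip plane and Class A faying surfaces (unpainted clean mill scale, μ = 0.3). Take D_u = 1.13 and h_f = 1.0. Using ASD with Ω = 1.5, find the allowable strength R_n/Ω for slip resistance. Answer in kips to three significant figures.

R_n = μ · D_u · h_f · T_b · n_s · n_b = 0.3 × 1.13 × 1.0 × 51 × 1 × 5 = 86.44 kips.
Allowable strength R_n/Ω = 86.44 / 1.5 = 57.6 kips.

57.6 kips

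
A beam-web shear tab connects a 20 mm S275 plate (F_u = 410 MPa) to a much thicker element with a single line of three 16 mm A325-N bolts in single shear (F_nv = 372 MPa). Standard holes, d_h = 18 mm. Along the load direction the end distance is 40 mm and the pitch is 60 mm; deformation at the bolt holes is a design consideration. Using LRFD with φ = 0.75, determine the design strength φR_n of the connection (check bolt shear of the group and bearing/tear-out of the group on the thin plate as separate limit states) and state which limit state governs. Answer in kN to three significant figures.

168 kN (bolt shear governs)

Bolt shear: A_b = π·16²/4 = 201.1 mm²; R_n = 372 × 201.1 × 3 × 1 / 1000 = 224.4 kN → 0.75 × 224.4 = 168 kN.
Bearing (1.2 l_c t F_u ≤ 2.4 d t F_u): upper limit = 2.4·16·20·410 / 1000 = 314.9 kN.
  Edge l_c = 40 − 18/2 = 31 → r_n = 305 kN; interior l_c = 60 − 18 = 42 → r_n = 314.9 kN.
  R_n,bearing = 1·305 + 2·314.9 = 934.8 kN → 0.75 × 934.8 = 701 kN.
Bolt shear governs: 168 kN.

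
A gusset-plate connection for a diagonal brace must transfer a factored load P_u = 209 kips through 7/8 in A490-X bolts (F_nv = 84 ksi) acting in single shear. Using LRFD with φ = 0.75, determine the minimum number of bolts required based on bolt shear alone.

6 bolts

A_b = π·0.875²/4 = 0.6013 in².
Per-bolt design strength φR_n = 0.75 × 84 × 0.6013 × 1 = 37.88 kips.
n ≥ 209 / 37.88 = 5.517 → use 6 bolts.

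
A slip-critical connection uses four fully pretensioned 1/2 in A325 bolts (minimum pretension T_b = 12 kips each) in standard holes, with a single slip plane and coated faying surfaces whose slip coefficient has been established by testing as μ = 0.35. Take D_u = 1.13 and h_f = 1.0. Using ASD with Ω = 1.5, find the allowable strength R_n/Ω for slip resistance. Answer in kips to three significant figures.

R_n = μ · D_u · h_f · T_b · n_s · n_b = 0.35 × 1.13 × 1.0 × 12 × 1 × 4 = 18.98 kips.
Allowable strength R_n/Ω = 18.98 / 1.5 = 12.7 kips.

12.7 kips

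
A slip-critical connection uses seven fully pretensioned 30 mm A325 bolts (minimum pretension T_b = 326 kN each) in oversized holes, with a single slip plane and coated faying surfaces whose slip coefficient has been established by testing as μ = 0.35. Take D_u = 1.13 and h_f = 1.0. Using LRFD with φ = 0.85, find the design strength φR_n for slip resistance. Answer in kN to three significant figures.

R_n = μ · D_u · h_f · T_b · n_s · n_b = 0.35 × 1.13 × 1.0 × 326 × 1 × 7 = 902.5 kN.
Design strength φR_n = 0.85 × 902.5 = 767 kN.

767 kN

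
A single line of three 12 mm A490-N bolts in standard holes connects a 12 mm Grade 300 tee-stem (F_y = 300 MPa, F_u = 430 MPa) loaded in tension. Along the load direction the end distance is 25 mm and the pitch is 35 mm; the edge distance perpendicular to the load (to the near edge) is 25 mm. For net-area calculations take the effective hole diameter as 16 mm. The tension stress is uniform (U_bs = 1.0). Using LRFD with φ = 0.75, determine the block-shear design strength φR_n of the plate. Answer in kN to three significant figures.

194 kN

Shear plane L_v = 25 + 2·35 = 95 mm; A_gv = 95 × 12 = 1140 mm².
A_nv = (95 − 2.5·16) × 12 = 660 mm².
A_nt = (25 − 0.5·16) × 12 = 204 mm².
0.6 F_u A_nv = 170.3 kN; 0.6 F_y A_gv = 205.2 kN → shear rupture governs the shear term.
R_n = 170.3 + 1.0 × 430 × 204 / 1000 = 258 kN.
Design strength φR_n = 0.75 × 258 = 194 kN.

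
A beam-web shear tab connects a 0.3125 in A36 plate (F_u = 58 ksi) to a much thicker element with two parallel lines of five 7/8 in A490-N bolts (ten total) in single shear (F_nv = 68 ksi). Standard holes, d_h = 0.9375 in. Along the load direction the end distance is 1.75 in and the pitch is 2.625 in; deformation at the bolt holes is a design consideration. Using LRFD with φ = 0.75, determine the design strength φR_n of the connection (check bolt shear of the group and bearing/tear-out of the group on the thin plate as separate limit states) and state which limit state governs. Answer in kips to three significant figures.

262 kips (bearing governs)

Bolt shear: A_b = π·0.875²/4 = 0.6013 in²; R_n = 68 × 0.6013 × 10 × 1 = 408.9 kips → 0.75 × 408.9 = 307 kips.
Bearing (1.2 l_c t F_u ≤ 2.4 d t F_u): upper limit = 2.4·0.875·0.3125·58 = 38.06 kips.
  Edge l_c = 1.75 − 0.9375/2 = 1.281 → r_n = 27.87 kips; interior l_c = 2.625 − 0.9375 = 1.688 → r_n = 36.7 kips.
  R_n,bearing = 2·27.87 + 8·36.7 = 349.4 kips → 0.75 × 349.4 = 262 kips.
Bearing governs: 262 kips.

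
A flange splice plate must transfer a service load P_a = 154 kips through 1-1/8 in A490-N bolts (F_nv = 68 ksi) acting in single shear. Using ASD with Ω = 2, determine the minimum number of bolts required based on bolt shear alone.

5 bolts

A_b = π·1.125²/4 = 0.994 in².
Per-bolt allowable strength R_n/Ω = 68 × 0.994 × 1 / 2 = 33.8 kips.
n ≥ 154 / 33.8 = 4.557 → use 5 bolts.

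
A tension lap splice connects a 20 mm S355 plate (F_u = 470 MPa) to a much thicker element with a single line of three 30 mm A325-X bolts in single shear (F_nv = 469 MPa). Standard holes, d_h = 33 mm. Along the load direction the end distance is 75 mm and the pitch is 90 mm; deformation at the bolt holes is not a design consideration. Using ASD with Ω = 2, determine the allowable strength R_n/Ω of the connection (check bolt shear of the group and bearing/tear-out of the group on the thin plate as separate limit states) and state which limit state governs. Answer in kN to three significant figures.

Bolt shear: A_b = π·30²/4 = 706.9 mm²; R_n = 469 × 706.9 × 3 × 1 / 1000 = 994.5 kN → 994.5 / 2 = 497 kN.
Bearing (1.5 l_c t F_u ≤ 3.0 d t F_u): upper limit = 3.0·30·20·470 / 1000 = 846 kN.
  Edge l_c = 75 − 33/2 = 58.5 → r_n = 824.9 kN; interior l_c = 90 − 33 = 57 → r_n = 803.7 kN.
  R_n,bearing = 1·824.9 + 2·803.7 = 2432 kN → 2432 / 2 = 1220 kN.
Bolt shear governs: 497 kN.

497 kN (bolt shear governs)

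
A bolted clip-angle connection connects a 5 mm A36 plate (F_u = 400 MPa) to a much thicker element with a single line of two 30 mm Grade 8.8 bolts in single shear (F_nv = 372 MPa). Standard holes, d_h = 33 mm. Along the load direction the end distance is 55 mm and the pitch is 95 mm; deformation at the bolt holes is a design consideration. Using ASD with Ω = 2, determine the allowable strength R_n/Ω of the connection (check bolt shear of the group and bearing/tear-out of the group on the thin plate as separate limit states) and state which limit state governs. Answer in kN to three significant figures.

118 kN (bearing governs)

Bolt shear: A_b = π·30²/4 = 706.9 mm²; R_n = 372 × 706.9 × 2 × 1 / 1000 = 525.9 kN → 525.9 / 2 = 263 kN.
Bearing (1.2 l_c t F_u ≤ 2.4 d t F_u): upper limit = 2.4·30·5·400 / 1000 = 144 kN.
  Edge l_c = 55 − 33/2 = 38.5 → r_n = 92.4 kN; interior l_c = 95 − 33 = 62 → r_n = 144 kN.
  R_n,bearing = 1·92.4 + 1·144 = 236.4 kN → 236.4 / 2 = 118 kN.
Bearing governs: 118 kN.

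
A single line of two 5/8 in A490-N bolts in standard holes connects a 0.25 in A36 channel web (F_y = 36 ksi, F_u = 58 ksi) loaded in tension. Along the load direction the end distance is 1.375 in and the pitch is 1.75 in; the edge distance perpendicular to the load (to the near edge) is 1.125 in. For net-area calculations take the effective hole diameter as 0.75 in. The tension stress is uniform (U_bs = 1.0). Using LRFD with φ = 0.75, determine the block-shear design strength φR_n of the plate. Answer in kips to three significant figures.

Shear plane L_v = 1.375 + 1·1.75 = 3.125 in; A_gv = 3.125 × 0.25 = 0.7812 in².
A_nv = (3.125 − 1.5·0.75) × 0.25 = 0.5 in².
A_nt = (1.125 − 0.5·0.75) × 0.25 = 0.1875 in².
0.6 F_u A_nv = 17.4 kips; 0.6 F_y A_gv = 16.88 kips → shear yielding governs the shear term.
R_n = 16.88 + 1.0 × 58 × 0.1875 = 27.75 kips.
Design strength φR_n = 0.75 × 27.75 = 20.8 kips.

20.8 kips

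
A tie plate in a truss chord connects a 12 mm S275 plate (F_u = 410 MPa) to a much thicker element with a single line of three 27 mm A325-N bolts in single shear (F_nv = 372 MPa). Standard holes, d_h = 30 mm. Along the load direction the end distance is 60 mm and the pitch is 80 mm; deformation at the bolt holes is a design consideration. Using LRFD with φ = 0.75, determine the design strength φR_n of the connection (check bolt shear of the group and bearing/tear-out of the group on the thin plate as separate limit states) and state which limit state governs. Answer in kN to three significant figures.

479 kN (bolt shear governs)

Bolt shear: A_b = π·27²/4 = 572.6 mm²; R_n = 372 × 572.6 × 3 × 1 / 1000 = 639 kN → 0.75 × 639 = 479 kN.
Bearing (1.2 l_c t F_u ≤ 2.4 d t F_u): upper limit = 2.4·27·12·410 / 1000 = 318.8 kN.
  Edge l_c = 60 − 30/2 = 45 → r_n = 265.7 kN; interior l_c = 80 − 30 = 50 → r_n = 295.2 kN.
  R_n,bearing = 1·265.7 + 2·295.2 = 856.1 kN → 0.75 × 856.1 = 642 kN.
Bolt shear governs: 479 kN.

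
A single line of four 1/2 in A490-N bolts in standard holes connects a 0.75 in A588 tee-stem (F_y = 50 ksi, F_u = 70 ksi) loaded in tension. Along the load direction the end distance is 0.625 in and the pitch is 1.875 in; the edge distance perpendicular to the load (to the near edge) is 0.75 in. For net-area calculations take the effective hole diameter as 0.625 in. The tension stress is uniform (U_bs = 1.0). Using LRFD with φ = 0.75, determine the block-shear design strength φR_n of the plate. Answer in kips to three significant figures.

113 kips

Shear plane L_v = 0.625 + 3·1.875 = 6.25 in; A_gv = 6.25 × 0.75 = 4.688 in².
A_nv = (6.25 − 3.5·0.625) × 0.75 = 3.047 in².
A_nt = (0.75 − 0.5·0.625) × 0.75 = 0.3281 in².
0.6 F_u A_nv = 128 kips; 0.6 F_y A_gv = 140.6 kips → shear rupture governs the shear term.
R_n = 128 + 1.0 × 70 × 0.3281 = 150.9 kips.
Design strength φR_n = 0.75 × 150.9 = 113 kips.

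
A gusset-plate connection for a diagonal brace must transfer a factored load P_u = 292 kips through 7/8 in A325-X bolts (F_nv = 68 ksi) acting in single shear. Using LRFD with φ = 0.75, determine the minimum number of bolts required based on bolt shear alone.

10 bolts

A_b = π·0.875²/4 = 0.6013 in².
Per-bolt design strength φR_n = 0.75 × 68 × 0.6013 × 1 = 30.67 kips.
n ≥ 292 / 30.67 = 9.522 → use 10 bolts.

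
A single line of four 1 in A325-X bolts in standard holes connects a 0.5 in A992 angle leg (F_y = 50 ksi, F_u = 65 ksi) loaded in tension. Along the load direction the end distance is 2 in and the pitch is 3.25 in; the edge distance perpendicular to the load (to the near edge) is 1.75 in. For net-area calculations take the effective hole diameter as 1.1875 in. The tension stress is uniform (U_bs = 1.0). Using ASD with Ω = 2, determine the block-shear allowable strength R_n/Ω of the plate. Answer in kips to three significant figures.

92.8 kips

Shear plane L_v = 2 + 3·3.25 = 11.75 in; A_gv = 11.75 × 0.5 = 5.875 in².
A_nv = (11.75 − 3.5·1.1875) × 0.5 = 3.797 in².
A_nt = (1.75 − 0.5·1.1875) × 0.5 = 0.5781 in².
0.6 F_u A_nv = 148.1 kips; 0.6 F_y A_gv = 176.2 kips → shear rupture governs the shear term.
R_n = 148.1 + 1.0 × 65 × 0.5781 = 185.7 kips.
Allowable strength R_n/Ω = 185.7 / 2 = 92.8 kips.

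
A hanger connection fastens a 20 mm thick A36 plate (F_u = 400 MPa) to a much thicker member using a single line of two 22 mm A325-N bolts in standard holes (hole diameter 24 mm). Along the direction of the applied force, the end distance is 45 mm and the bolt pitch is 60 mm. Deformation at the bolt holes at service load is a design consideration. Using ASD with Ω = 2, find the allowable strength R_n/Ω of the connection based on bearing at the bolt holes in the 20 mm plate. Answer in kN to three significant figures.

331 kN

Per bolt r_n = 1.2 l_c t F_u ≤ 2.4 d t F_u; upper limit = 2.4 × 22 × 20 × 400 / 1000 = 422.4 kN.
Edge bolt: l_c = 45 − 24/2 = 33 mm → 1.2 × 33 × 20 × 400 / 1000 = 316.8 → r_n = 316.8 kN.
Interior bolts: l_c = 60 − 24 = 36 mm → 1.2 × 36 × 20 × 400 / 1000 = 345.6 → r_n = 345.6 kN.
R_n = 1 × 316.8 + 1 × 345.6 = 662.4 kN.
Allowable strength R_n/Ω = 662.4 / 2 = 331 kN.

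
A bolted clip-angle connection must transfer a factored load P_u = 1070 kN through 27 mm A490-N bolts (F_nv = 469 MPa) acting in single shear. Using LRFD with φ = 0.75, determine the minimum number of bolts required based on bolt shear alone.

A_b = π·27²/4 = 572.6 mm².
Per-bolt design strength φR_n = 0.75 × 469 × 572.6 × 1 / 1000 = 201.4 kN.
n ≥ 1070 / 201.4 = 5.313 → use 6 bolts.

6 bolts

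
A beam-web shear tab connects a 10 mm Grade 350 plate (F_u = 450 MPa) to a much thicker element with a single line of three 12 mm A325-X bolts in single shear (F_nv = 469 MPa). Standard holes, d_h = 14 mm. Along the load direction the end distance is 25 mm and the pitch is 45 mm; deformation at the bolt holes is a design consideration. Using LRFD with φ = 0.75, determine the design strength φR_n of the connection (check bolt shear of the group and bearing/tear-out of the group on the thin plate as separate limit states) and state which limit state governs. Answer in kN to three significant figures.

Bolt shear: A_b = π·12²/4 = 113.1 mm²; R_n = 469 × 113.1 × 3 × 1 / 1000 = 159.1 kN → 0.75 × 159.1 = 119 kN.
Bearing (1.2 l_c t F_u ≤ 2.4 d t F_u): upper limit = 2.4·12·10·450 / 1000 = 129.6 kN.
  Edge l_c = 25 − 14/2 = 18 → r_n = 97.2 kN; interior l_c = 45 − 14 = 31 → r_n = 129.6 kN.
  R_n,bearing = 1·97.2 + 2·129.6 = 356.4 kN → 0.75 × 356.4 = 267 kN.
Bolt shear governs: 119 kN.

119 kN (bolt shear governs)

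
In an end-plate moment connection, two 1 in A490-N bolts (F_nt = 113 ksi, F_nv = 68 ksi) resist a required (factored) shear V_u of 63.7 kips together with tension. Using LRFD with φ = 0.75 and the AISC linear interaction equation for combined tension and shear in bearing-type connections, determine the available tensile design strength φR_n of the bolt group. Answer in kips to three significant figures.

67.2 kips

A_b = π·1²/4 = 0.7854 in²; f_rv = 63.7 / (2 × 0.7854) = 40.55 ksi.
F'_nt = 1.3 F_nt − (F_nt / φF_nv) f_rv = 1.3·113 − (113/(0.75·68))·40.55 = 57.05 ksi, capped at F_nt → F'_nt = 57.05 ksi.
R_n = F'_nt · A_b · n = 57.05 × 0.7854 × 2 = 89.61 kips.
Design strength φR_n = 0.75 × 89.61 = 67.2 kips.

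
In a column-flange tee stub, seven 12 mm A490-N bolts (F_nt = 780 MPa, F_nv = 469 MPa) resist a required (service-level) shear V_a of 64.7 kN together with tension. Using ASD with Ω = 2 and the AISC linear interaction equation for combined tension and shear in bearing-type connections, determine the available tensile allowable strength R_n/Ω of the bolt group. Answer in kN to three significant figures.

294 kN

A_b = π·12²/4 = 113.1 mm²; f_rv = 64.7 × 1000 / (7 × 113.1) = 81.72 MPa.
F'_nt = 1.3 F_nt − (Ω F_nt / F_nv) f_rv = 1.3·780 − (2·780/469)·81.72 = 742.2 MPa, capped at F_nt → F'_nt = 742.2 MPa.
R_n = F'_nt · A_b · n = 742.2 × 113.1 × 7 / 1000 = 587.6 kN.
Allowable strength R_n/Ω = 587.6 / 2 = 294 kN.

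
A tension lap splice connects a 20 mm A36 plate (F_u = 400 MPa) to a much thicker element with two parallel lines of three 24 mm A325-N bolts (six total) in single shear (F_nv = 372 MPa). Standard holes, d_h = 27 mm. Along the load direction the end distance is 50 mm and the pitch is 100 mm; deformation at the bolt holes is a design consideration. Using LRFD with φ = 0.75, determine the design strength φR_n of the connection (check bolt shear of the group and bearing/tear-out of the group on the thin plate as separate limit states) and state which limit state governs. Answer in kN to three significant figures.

Bolt shear: A_b = π·24²/4 = 452.4 mm²; R_n = 372 × 452.4 × 6 × 1 / 1000 = 1010 kN → 0.75 × 1010 = 757 kN.
Bearing (1.2 l_c t F_u ≤ 2.4 d t F_u): upper limit = 2.4·24·20·400 / 1000 = 460.8 kN.
  Edge l_c = 50 − 27/2 = 36.5 → r_n = 350.4 kN; interior l_c = 100 − 27 = 73 → r_n = 460.8 kN.
  R_n,bearing = 2·350.4 + 4·460.8 = 2544 kN → 0.75 × 2544 = 1910 kN.
Bolt shear governs: 757 kN.

757 kN (bolt shear governs)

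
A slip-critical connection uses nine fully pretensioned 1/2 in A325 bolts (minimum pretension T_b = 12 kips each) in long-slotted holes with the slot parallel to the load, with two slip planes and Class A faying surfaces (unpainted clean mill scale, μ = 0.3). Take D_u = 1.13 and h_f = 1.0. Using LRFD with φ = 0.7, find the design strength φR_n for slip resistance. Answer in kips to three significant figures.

R_n = μ · D_u · h_f · T_b · n_s · n_b = 0.3 × 1.13 × 1.0 × 12 × 2 × 9 = 73.22 kips.
Design strength φR_n = 0.7 × 73.22 = 51.3 kips.

51.3 kips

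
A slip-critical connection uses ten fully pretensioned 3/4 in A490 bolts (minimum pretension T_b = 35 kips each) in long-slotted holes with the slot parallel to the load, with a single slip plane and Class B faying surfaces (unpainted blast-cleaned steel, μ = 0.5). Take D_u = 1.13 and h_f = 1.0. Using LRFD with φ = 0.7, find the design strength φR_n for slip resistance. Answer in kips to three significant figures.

138 kips

R_n = μ · D_u · h_f · T_b · n_s · n_b = 0.5 × 1.13 × 1.0 × 35 × 1 × 10 = 197.8 kips.
Design strength φR_n = 0.7 × 197.8 = 138 kips.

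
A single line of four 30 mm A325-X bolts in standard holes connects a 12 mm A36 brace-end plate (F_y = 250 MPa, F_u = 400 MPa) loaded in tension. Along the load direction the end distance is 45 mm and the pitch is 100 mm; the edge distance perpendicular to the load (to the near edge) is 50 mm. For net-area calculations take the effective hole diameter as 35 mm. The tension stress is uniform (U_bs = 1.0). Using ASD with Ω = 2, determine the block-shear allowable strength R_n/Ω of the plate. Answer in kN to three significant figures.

388 kN

Shear plane L_v = 45 + 3·100 = 345 mm; A_gv = 345 × 12 = 4140 mm².
A_nv = (345 − 3.5·35) × 12 = 2670 mm².
A_nt = (50 − 0.5·35) × 12 = 390 mm².
0.6 F_u A_nv = 640.8 kN; 0.6 F_y A_gv = 621 kN → shear yielding governs the shear term.
R_n = 621 + 1.0 × 400 × 390 / 1000 = 777 kN.
Allowable strength R_n/Ω = 777 / 2 = 388 kN.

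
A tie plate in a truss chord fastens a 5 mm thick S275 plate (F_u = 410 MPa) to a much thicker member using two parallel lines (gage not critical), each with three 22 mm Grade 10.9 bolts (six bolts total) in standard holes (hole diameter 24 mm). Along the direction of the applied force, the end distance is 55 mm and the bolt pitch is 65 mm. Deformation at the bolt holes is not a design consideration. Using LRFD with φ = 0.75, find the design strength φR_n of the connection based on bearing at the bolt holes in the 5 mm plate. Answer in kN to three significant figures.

Per bolt r_n = 1.5 l_c t F_u ≤ 3.0 d t F_u; upper limit = 3.0 × 22 × 5 × 410 / 1000 = 135.3 kN.
Edge bolt: l_c = 55 − 24/2 = 43 mm → 1.5 × 43 × 5 × 410 / 1000 = 132.2 → r_n = 132.2 kN.
Interior bolts: l_c = 65 − 24 = 41 mm → 1.5 × 41 × 5 × 410 / 1000 = 126.1 → r_n = 126.1 kN.
R_n = 2 × 132.2 + 4 × 126.1 = 768.8 kN.
Design strength φR_n = 0.75 × 768.8 = 577 kN.

577 kN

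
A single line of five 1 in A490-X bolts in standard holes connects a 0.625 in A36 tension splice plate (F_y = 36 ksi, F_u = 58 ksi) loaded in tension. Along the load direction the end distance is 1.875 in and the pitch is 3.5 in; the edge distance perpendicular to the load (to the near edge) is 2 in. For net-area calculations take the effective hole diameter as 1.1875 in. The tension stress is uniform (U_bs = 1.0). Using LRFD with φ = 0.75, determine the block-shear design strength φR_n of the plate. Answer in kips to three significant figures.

Shear plane L_v = 1.875 + 4·3.5 = 15.88 in; A_gv = 15.88 × 0.625 = 9.922 in².
A_nv = (15.88 − 4.5·1.1875) × 0.625 = 6.582 in².
A_nt = (2 − 0.5·1.1875) × 0.625 = 0.8789 in².
0.6 F_u A_nv = 229.1 kips; 0.6 F_y A_gv = 214.3 kips → shear yielding governs the shear term.
R_n = 214.3 + 1.0 × 58 × 0.8789 = 265.3 kips.
Design strength φR_n = 0.75 × 265.3 = 199 kips.

199 kips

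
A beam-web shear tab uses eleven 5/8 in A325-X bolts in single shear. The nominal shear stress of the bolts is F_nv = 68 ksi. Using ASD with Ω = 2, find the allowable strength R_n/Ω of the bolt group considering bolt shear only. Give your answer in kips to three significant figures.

A_b = π × 0.625² / 4 = 0.3068 in².
R_n = F_nv · A_b · n · n_s = 68 × 0.3068 × 11 × 1 = 229.5 kips.
Allowable strength R_n/Ω = 229.5 / 2 = 115 kips.

115 kips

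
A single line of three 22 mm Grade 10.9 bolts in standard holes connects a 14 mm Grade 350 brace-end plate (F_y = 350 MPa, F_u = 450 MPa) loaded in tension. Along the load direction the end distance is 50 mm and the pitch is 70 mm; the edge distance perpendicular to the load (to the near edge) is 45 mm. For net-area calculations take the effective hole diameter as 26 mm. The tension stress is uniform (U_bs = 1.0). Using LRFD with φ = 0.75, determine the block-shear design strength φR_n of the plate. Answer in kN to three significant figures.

Shear plane L_v = 50 + 2·70 = 190 mm; A_gv = 190 × 14 = 2660 mm².
A_nv = (190 − 2.5·26) × 14 = 1750 mm².
A_nt = (45 − 0.5·26) × 14 = 448 mm².
0.6 F_u A_nv = 472.5 kN; 0.6 F_y A_gv = 558.6 kN → shear rupture governs the shear term.
R_n = 472.5 + 1.0 × 450 × 448 / 1000 = 674.1 kN.
Design strength φR_n = 0.75 × 674.1 = 506 kN.

506 kN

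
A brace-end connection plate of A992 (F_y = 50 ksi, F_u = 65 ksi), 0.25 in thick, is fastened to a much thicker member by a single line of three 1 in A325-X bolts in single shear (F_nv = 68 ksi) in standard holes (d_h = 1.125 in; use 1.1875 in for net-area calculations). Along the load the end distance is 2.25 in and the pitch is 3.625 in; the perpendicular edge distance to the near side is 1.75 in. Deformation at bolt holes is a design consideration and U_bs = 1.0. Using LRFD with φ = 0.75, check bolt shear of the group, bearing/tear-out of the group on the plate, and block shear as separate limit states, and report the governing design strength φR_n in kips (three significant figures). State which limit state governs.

61.9 kips (block shear governs)

Bolt shear: A_b = π·1²/4 = 0.7854 in²; R_n = 68 × 0.7854 × 3 × 1 = 160.2 kips → 0.75 × 160.2 = 120 kips.
Bearing: edge l_c = 1.688, r_n = 32.91 kips; interior l_c = 2.5, r_n = 39 kips; R_n = 32.91 + 2·39 = 110.9 kips → 83.2 kips.
Block shear: A_gv = 2.375, A_nv = 1.633, A_nt = 0.2891 in²; R_n = min(0.6F_uA_nv, 0.6F_yA_gv) + U_bs·F_u·A_nt = 82.47 kips → 61.9 kips.
Block shear governs: 61.9 kips.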